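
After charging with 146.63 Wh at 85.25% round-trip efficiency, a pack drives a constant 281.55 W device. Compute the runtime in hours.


Step 1: E_discharge = eta/100 * E_charge = 85.25/100 * 146.63 = 125 Wh
Step 2: t = E_discharge / P = 125 / 281.55 = 0.4440 hr

0.4440 hr


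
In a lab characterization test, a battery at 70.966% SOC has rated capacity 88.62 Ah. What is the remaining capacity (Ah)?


remaining = SOC / 100 * total = 70.966 / 100 * 88.62 = 62.89 Ah

62.89 Ah


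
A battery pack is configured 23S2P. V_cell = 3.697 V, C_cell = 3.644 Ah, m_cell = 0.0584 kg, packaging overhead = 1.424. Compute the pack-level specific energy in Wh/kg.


Step 1: V_pack = 23 * 3.697 = 85.031 V
Step 2: C_pack = 2 * 3.644 = 7.288 Ah
Step 3: E_pack = V_pack * C_pack = 85.031 * 7.288 = 619.71 Wh
Step 4: m_pack = 23 * 2 * 0.0584 * 1.424 = 3.8254 kg
Step 5: ED = E_pack / m_pack = 619.71 / 3.8254 = 162.0 Wh/kg

162.0 Wh/kg


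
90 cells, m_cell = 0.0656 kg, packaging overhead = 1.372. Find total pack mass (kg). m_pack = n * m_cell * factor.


Cell mass sum = 90 * 0.0656 = 5.904 kg
With overhead 1.372: m_pack = 5.904 * 1.372 = 8.100 kg

8.100 kg


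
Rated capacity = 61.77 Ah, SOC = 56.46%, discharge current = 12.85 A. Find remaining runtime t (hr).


Step 1: remaining = SOC/100 * C_total = 56.46/100 * 61.77 = 34.875 Ah
Step 2: t = remaining / I = 34.875 / 12.85 = 2.714 hr

2.714 hr


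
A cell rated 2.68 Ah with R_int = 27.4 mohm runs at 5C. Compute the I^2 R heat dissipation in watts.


Convert: R = 27.4 mohm = 0.0274 ohm
Step 1: I = C_rate * capacity = 5 * 2.68 = 13.4 A
Step 2: Q = I^2 * R = 13.4^2 * 0.0274 = 179.56 * 0.0274 = 4.920 W

4.920 W


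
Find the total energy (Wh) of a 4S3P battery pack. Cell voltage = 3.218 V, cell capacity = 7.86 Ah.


E = Ns * Vcell * Np * Ccell = 4 * 3.218 * 3 * 7.86 = 303.5 Wh

303.5 Wh


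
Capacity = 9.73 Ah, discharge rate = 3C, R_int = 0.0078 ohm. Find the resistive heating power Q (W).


Step 1: I = C_rate * capacity = 3 * 9.73 = 29.19 A
Step 2: Q = I^2 * R = 29.19^2 * 0.0078 = 852.06 * 0.0078 = 6.646 W

6.646 W


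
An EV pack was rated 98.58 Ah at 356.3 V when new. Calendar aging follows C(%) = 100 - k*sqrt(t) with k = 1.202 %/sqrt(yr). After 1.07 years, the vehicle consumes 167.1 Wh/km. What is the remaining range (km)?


Step 1: capacity retention = 100 - 1.202 * sqrt(1.07) = 100 - 1.202 * 1.0344 = 98.757%
Step 2: C_now = 98.58 * 98.757/100 = 97.355 Ah
Step 3: E_pack = V * C_now = 356.3 * 97.355 = 34688 Wh
Step 4: range = E_pack / consumption = 34688 / 167.1 = 207.6 km

207.6 km


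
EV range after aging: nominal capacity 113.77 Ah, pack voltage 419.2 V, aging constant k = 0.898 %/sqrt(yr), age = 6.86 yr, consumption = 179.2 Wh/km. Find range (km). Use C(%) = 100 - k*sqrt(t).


Step 1: capacity retention = 100 - 0.898 * sqrt(6.86) = 100 - 0.898 * 2.6192 = 97.648%
Step 2: C_now = 113.77 * 97.648/100 = 111.09 Ah
Step 3: E_pack = V * C_now = 419.2 * 111.09 = 46569 Wh
Step 4: range = E_pack / consumption = 46569 / 179.2 = 259.9 km

259.9 km


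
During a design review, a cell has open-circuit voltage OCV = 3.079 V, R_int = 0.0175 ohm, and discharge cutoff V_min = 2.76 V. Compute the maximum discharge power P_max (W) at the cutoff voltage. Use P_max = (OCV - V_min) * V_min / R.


dV = OCV - V_min = 0.319 V (so I_max = dV / R)
P_max = dV * V_min / R = 0.319 * 2.76 / 0.0175 = 50.31 W

50.31 W


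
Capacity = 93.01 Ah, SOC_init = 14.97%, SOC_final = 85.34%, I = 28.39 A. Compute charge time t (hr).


delta_Ah = 93.01 * (85.34 - 14.97) / 100 = 65.451 Ah
t = delta_Ah / I = 65.451 / 28.39 = 2.305 hr

2.305 hr


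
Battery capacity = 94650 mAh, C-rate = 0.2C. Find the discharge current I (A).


Convert: capacity = 94650 mAh = 94.65 Ah
At 0.2C: I = 0.2 * 94.65 Ah = 18.93 A

18.93 A


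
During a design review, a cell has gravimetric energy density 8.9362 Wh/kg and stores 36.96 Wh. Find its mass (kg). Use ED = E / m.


m = E / ED = 36.96 / 8.9362 = 4.136 kg

4.136 kg


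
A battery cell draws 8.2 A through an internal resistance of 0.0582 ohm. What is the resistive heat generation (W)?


Q = I^2 * R = 8.2^2 * 0.0582 = 3.913 W

3.913 W


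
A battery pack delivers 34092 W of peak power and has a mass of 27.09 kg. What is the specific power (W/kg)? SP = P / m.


SP = P / m = 34092 / 27.09 = 1258 W/kg

1258 W/kg


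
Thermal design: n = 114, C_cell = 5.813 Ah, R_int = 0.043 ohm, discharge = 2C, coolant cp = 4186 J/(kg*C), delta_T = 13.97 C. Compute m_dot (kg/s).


Step 1: I = 2 * 5.813 = 11.626 A
Step 2: Q_cell = I^2 * R = 11.626^2 * 0.043 = 5.812 W
Step 3: Q_total = 114 * 5.812 = 662.57 W
Step 4: m_dot = Q_total / (cp * dT) = 662.57 / (4186 * 13.97) = 0.01133 kg/s

0.01133 kg/s


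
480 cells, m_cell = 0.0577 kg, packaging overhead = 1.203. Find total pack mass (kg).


m_pack = n * m_cell * overhead = 480 * 0.0577 * 1.203 = 33.32 kg

33.32 kg


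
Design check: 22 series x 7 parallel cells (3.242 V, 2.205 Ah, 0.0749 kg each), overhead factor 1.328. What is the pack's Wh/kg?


Step 1: V_pack = 22 * 3.242 = 71.324 V
Step 2: C_pack = 7 * 2.205 = 15.435 Ah
Step 3: E_pack = V_pack * C_pack = 71.324 * 15.435 = 1100.9 Wh
Step 4: m_pack = 22 * 7 * 0.0749 * 1.328 = 15.318 kg
Step 5: ED = E_pack / m_pack = 1100.9 / 15.318 = 71.87 Wh/kg

71.87 Wh/kg


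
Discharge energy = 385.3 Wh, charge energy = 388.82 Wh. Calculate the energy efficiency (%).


eta_e = E_dis / E_chg * 100 = 385.3 / 388.82 * 100 = 99.09%

99.09%


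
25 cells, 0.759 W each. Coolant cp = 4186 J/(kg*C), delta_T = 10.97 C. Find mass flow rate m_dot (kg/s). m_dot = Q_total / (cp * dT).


Step 1: Total heat Q = 25 * 0.759 W = 18.975 W
Step 2: denom = cp * dT = 4186 * 10.97 = 45920
Step 3: m_dot = 18.975 / 45920 = 4.132e-04 kg/s

4.132e-04 kg/s


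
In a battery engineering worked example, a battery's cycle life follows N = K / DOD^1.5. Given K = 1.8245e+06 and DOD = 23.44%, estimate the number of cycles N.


Step 1: DOD^1.5 = 23.44^1.5 = 113.48
Step 2: N = 1.8245e+06 / 113.48 = 16080 cycles

16080 cycles


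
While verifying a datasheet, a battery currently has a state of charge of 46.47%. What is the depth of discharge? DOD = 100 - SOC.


Complement of SOC: DOD = 100% - 46.47% = 53.53%

53.53%


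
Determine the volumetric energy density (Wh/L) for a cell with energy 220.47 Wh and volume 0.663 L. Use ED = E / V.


ED = E / V = 220.47 / 0.663 = 332.5 Wh/L

332.5 Wh/L


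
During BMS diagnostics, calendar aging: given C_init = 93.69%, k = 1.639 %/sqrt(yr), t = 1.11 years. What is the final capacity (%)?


Step 1: sqrt(1.11 yr) = 1.0536
Step 2: drop = 1.639 * 1.0536 = 1.7269
Step 3: C_final = 93.69 - 1.7269 = 91.96%

91.96%


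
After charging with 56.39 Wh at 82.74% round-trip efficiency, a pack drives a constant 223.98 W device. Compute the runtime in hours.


Step 1: E_discharge = eta/100 * E_charge = 82.74/100 * 56.39 = 46.657 Wh
Step 2: t = E_discharge / P = 46.657 / 223.98 = 0.2083 hr

0.2083 hr


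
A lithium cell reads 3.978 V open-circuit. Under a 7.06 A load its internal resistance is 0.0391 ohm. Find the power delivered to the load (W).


Step 1: V_terminal = OCV - I*R = 3.978 - 7.06 * 0.0391 = 3.702 V
Step 2: P_out = V_terminal * I = 3.702 * 7.06 = 26.14 W

26.14 W


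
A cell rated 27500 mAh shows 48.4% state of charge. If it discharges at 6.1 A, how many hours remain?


Convert: C_total = 27500 mAh = 27.5 Ah
Step 1: remaining = SOC/100 * C_total = 48.4/100 * 27.5 = 13.31 Ah
Step 2: t = remaining / I = 13.31 / 6.1 = 2.182 hr

2.182 hr


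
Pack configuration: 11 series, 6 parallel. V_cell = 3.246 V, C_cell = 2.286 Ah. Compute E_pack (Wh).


V_pack = 11 * 3.246 = 35.706 V
C_pack = 6 * 2.286 = 13.716 Ah
E = V_pack * C_pack = 35.706 * 13.716 = 489.7 Wh

489.7 Wh


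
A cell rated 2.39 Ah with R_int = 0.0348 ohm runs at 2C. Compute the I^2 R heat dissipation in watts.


Step 1: I = C_rate * capacity = 2 * 2.39 = 4.78 A
Step 2: Q = I^2 * R = 4.78^2 * 0.0348 = 22.848 * 0.0348 = 0.7951 W

0.7951 W


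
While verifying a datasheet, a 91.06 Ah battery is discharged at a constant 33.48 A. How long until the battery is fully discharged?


Runtime = 91.06 Ah / 33.48 A = 2.720 hr

2.720 hr


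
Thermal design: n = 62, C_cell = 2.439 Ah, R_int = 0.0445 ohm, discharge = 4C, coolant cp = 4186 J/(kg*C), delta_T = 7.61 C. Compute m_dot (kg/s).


Step 1: I = 4 * 2.439 = 9.756 A
Step 2: Q_cell = I^2 * R = 9.756^2 * 0.0445 = 4.2355 W
Step 3: Q_total = 62 * 4.2355 = 262.6 W
Step 4: m_dot = Q_total / (cp * dT) = 262.6 / (4186 * 7.61) = 0.008243 kg/s

0.008243 kg/s


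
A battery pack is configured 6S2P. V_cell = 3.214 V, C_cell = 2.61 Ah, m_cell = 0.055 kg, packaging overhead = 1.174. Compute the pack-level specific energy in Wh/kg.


Step 1: V_pack = 6 * 3.214 = 19.284 V
Step 2: C_pack = 2 * 2.61 = 5.22 Ah
Step 3: E_pack = V_pack * C_pack = 19.284 * 5.22 = 100.66 Wh
Step 4: m_pack = 6 * 2 * 0.055 * 1.174 = 0.77484 kg
Step 5: ED = E_pack / m_pack = 100.66 / 0.77484 = 129.9 Wh/kg

129.9 Wh/kg


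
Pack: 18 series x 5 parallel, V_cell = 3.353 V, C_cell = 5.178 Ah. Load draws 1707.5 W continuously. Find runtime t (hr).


Step 1: E_pack = Ns * V_cell * Np * C_cell = 18 * 3.353 * 5 * 5.178 = 1562.6 Wh
Step 2: t = E_pack / P = 1562.6 / 1707.5 = 0.9151 hr

0.9151 hr


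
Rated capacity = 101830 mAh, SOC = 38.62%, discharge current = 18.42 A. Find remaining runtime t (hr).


Convert: C_total = 101830 mAh = 101.83 Ah
Step 1: remaining = SOC/100 * C_total = 38.62/100 * 101.83 = 39.327 Ah
Step 2: t = remaining / I = 39.327 / 18.42 = 2.135 hr

2.135 hr


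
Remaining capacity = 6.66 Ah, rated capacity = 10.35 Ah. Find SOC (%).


SOC% = 6.66 / 10.35 * 100 = 64.35%

64.35%


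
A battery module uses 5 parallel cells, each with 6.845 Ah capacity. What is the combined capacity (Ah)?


Parallel capacities add: 5 * 6.845 Ah = 34.225 Ah

34.225 Ah


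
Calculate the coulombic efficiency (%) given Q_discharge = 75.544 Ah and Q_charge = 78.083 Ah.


eta_c = Q_dis / Q_chg * 100 = 75.544 / 78.083 * 100 = 96.75%

96.75%


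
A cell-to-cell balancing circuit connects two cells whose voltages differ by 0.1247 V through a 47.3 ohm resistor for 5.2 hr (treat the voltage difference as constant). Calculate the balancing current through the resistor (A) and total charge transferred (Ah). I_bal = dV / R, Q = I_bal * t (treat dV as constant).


First, Ohm's law: I_bal = 0.1247 V / 47.3 ohm = 0.0026364 A
Then Q = I * t = 0.0026364 A * 5.2 hr = 0.01371 Ah

I=0.0026364 A, Q=0.01371 Ah


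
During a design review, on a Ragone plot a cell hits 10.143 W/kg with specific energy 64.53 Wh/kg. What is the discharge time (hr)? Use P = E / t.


t = E / P = 64.53 / 10.143 = 6.362 hr

6.362 hr


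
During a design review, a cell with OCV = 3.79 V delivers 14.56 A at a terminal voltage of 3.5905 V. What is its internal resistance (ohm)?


R = (OCV - V) / I = (3.79 - 3.5905) / 14.56 = 0.01370 ohm

0.01370 ohm


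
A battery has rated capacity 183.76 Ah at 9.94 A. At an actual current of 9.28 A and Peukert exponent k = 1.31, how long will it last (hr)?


t_rated = C / I_rated = 183.76 / 9.94 = 18.487 hr
(I_rated/I)^k = (1.0711)^1.31 = 1.0942
t = t_rated * (I_rated/I)^k = 18.487 * 1.0942 = 20.23 hr

20.23 hr


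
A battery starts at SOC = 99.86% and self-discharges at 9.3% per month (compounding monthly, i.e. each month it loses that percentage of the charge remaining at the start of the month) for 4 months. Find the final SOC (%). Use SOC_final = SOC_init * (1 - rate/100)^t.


Monthly retention factor = 1 - 9.3/100 = 0.907
Over 4 months: factor^4 = 0.67675
SOC_final = 99.86 * 0.67675 = 67.58%

67.58%


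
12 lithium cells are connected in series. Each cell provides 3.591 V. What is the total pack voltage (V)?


V_pack = n * V_cell = 12 * 3.591 = 43.092 V

43.092 V


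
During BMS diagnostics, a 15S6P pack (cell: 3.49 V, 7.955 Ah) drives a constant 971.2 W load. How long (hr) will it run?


Step 1: E_pack = Ns * V_cell * Np * C_cell = 15 * 3.49 * 6 * 7.955 = 2498.7 Wh
Step 2: t = E_pack / P = 2498.7 / 971.2 = 2.573 hr

2.573 hr


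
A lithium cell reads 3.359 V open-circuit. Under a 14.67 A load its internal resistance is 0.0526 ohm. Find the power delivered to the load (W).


Step 1: V_terminal = OCV - I*R = 3.359 - 14.67 * 0.0526 = 2.5874 V
Step 2: P_out = V_terminal * I = 2.5874 * 14.67 = 37.96 W

37.96 W


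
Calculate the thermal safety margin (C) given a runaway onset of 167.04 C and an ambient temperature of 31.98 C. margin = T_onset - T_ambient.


Safety margin = 167.04 C - 31.98 C = 135.06 C

135.06 C


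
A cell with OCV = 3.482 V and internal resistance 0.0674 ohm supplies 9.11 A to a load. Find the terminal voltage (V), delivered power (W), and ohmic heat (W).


Step 1: V_terminal = OCV - I*R = 3.482 - 9.11 * 0.0674 = 2.868 V
Step 2: P_out = V_terminal * I = 2.868 * 9.11 = 26.13 W
Step 3: Q = I^2 * R = 9.11^2 * 0.0674 = 5.594 W

V=2.868 V, P=26.13 W, Q=5.594 W


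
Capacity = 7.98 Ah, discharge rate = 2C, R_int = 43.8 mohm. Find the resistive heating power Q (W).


Convert: R = 43.8 mohm = 0.0438 ohm
Step 1: I = C_rate * capacity = 2 * 7.98 = 15.96 A
Step 2: Q = I^2 * R = 15.96^2 * 0.0438 = 254.72 * 0.0438 = 11.16 W

11.16 W


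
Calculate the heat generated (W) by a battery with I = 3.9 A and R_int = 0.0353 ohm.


I^2 = 15.21
Q = 15.21 * 0.0353 = 0.5369 W

0.5369 W


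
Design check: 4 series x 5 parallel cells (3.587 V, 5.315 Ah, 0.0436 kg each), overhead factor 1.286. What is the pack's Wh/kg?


Step 1: V_pack = 4 * 3.587 = 14.348 V
Step 2: C_pack = 5 * 5.315 = 26.575 Ah
Step 3: E_pack = V_pack * C_pack = 14.348 * 26.575 = 381.3 Wh
Step 4: m_pack = 4 * 5 * 0.0436 * 1.286 = 1.1214 kg
Step 5: ED = E_pack / m_pack = 381.3 / 1.1214 = 340.0 Wh/kg

340.0 Wh/kg


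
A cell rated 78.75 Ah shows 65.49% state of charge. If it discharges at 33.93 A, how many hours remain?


Step 1: remaining = SOC/100 * C_total = 65.49/100 * 78.75 = 51.573 Ah
Step 2: t = remaining / I = 51.573 / 33.93 = 1.520 hr

1.520 hr


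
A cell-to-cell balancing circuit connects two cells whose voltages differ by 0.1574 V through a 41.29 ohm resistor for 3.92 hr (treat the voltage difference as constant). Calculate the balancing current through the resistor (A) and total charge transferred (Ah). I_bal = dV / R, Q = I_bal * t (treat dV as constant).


First, Ohm's law: I_bal = 0.1574 V / 41.29 ohm = 0.0038121 A
Then Q = I * t = 0.0038121 A * 3.92 hr = 0.01494 Ah

I=0.0038121 A, Q=0.01494 Ah


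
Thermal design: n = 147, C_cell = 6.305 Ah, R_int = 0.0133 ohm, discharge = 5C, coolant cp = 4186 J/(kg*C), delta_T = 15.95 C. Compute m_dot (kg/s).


Step 1: I = 5 * 6.305 = 31.525 A
Step 2: Q_cell = I^2 * R = 31.525^2 * 0.0133 = 13.218 W
Step 3: Q_total = 147 * 13.218 = 1943 W
Step 4: m_dot = Q_total / (cp * dT) = 1943 / (4186 * 15.95) = 0.02910 kg/s

0.02910 kg/s


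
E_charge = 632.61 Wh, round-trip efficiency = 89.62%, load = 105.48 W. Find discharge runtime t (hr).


Step 1: E_discharge = eta/100 * E_charge = 89.62/100 * 632.61 = 566.95 Wh
Step 2: t = E_discharge / P = 566.95 / 105.48 = 5.375 hr

5.375 hr


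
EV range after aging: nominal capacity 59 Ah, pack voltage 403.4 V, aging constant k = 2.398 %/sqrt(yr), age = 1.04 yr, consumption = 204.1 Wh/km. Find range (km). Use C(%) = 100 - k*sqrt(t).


Step 1: capacity retention = 100 - 2.398 * sqrt(1.04) = 100 - 2.398 * 1.0198 = 97.555%
Step 2: C_now = 59 * 97.555/100 = 57.557 Ah
Step 3: E_pack = V * C_now = 403.4 * 57.557 = 23218 Wh
Step 4: range = E_pack / consumption = 23218 / 204.1 = 113.8 km

113.8 km


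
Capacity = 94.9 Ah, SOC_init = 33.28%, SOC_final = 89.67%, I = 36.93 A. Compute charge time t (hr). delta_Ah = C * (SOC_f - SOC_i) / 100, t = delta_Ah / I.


delta_Ah = 94.9 * (89.67 - 33.28) / 100 = 53.514 Ah
t = delta_Ah / I = 53.514 / 36.93 = 1.449 hr

1.449 hr


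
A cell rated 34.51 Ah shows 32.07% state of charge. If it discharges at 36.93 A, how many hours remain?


Step 1: remaining = SOC/100 * C_total = 32.07/100 * 34.51 = 11.067 Ah
Step 2: t = remaining / I = 11.067 / 36.93 = 0.2997 hr

0.2997 hr


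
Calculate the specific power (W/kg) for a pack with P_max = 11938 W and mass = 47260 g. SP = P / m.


Convert: m = 47260 g = 47.26 kg
Specific power = 11938 W / 47.26 kg = 252.6 W/kg

252.6 W/kg


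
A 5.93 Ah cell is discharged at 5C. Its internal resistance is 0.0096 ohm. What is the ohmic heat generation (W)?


Step 1: I = C_rate * capacity = 5 * 5.93 = 29.65 A
Step 2: Q = I^2 * R = 29.65^2 * 0.0096 = 879.12 * 0.0096 = 8.440 W

8.440 W


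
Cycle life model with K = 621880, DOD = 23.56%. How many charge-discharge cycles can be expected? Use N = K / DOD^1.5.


Step 1: DOD^1.5 = 23.56^1.5 = 114.36
Step 2: N = 621880 / 114.36 = 5438 cycles

5438 cycles


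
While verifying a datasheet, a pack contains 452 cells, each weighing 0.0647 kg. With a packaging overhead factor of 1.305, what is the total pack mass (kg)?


Cell mass sum = 452 * 0.0647 = 29.244 kg
With overhead 1.305: m_pack = 29.244 * 1.305 = 38.16 kg

38.16 kg


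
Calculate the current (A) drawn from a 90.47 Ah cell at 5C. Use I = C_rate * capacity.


I = C_rate * capacity = 5 * 90.47 = 452.35 A

452.35 A


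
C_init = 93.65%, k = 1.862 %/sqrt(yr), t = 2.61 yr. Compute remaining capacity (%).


Step 1: sqrt(2.61 yr) = 1.6155
Step 2: drop = 1.862 * 1.6155 = 3.0081
Step 3: C_final = 93.65 - 3.0081 = 90.64%

90.64%


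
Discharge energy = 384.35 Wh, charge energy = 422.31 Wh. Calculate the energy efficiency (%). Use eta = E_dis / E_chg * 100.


Round-trip efficiency = 384.35/422.31 * 100% = 91.01%

91.01%


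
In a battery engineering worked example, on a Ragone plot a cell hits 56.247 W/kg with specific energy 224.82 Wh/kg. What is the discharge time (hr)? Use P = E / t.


t = E / P = 224.82 / 56.247 = 3.997 hr

3.997 hr


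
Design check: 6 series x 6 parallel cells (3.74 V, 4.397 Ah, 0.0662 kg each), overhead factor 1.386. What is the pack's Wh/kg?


Step 1: V_pack = 6 * 3.74 = 22.44 V
Step 2: C_pack = 6 * 4.397 = 26.382 Ah
Step 3: E_pack = V_pack * C_pack = 22.44 * 26.382 = 592.01 Wh
Step 4: m_pack = 6 * 6 * 0.0662 * 1.386 = 3.3031 kg
Step 5: ED = E_pack / m_pack = 592.01 / 3.3031 = 179.2 Wh/kg

179.2 Wh/kg


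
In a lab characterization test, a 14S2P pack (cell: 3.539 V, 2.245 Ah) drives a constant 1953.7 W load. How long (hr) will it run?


Step 1: E_pack = Ns * V_cell * Np * C_cell = 14 * 3.539 * 2 * 2.245 = 222.46 Wh
Step 2: t = E_pack / P = 222.46 / 1953.7 = 0.1139 hr

0.1139 hr


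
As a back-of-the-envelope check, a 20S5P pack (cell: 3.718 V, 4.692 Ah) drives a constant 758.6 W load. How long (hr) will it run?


Step 1: E_pack = Ns * V_cell * Np * C_cell = 20 * 3.718 * 5 * 4.692 = 1744.5 Wh
Step 2: t = E_pack / P = 1744.5 / 758.6 = 2.300 hr

2.300 hr


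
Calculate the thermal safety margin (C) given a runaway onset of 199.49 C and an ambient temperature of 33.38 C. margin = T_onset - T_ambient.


Safety margin = 199.49 C - 33.38 C = 166.11 C

166.11 C


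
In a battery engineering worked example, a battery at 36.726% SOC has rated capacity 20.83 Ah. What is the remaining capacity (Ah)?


remaining = SOC / 100 * total = 36.726 / 100 * 20.83 = 7.650 Ah

7.650 Ah


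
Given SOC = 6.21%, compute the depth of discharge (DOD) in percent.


DOD = 100 - SOC = 100 - 6.21 = 93.79%

93.79%


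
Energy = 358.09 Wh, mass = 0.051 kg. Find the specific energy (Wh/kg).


Specific energy = 358.09 Wh / 0.051 kg = 7021 Wh/kg

7021 Wh/kg


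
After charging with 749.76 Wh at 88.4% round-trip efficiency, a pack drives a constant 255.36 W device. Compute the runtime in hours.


Step 1: E_discharge = eta/100 * E_charge = 88.4/100 * 749.76 = 662.79 Wh
Step 2: t = E_discharge / P = 662.79 / 255.36 = 2.596 hr

2.596 hr


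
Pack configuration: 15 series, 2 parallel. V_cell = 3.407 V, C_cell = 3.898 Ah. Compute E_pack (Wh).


V_pack = 15 * 3.407 = 51.105 V
C_pack = 2 * 3.898 = 7.796 Ah
E = V_pack * C_pack = 51.105 * 7.796 = 398.4 Wh

398.4 Wh


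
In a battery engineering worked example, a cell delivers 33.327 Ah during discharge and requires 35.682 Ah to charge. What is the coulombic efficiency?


Coulombic efficiency = 33.327/35.682 * 100% = 93.40%

93.40%


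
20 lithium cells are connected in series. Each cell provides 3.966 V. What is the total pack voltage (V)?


V_pack = n * V_cell = 20 * 3.966 = 79.32 V

79.32 V


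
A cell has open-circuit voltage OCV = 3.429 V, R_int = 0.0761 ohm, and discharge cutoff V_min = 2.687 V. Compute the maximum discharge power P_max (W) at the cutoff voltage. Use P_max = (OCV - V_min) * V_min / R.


P_max = (OCV - V_min) * V_min / R = (3.429 - 2.687) * 2.687 / 0.0761 = 0.742 * 2.687 / 0.0761 = 26.20 W

26.20 W


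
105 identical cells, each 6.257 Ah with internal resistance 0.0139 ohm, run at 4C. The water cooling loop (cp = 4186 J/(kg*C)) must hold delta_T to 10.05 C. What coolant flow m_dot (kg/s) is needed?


Step 1: I = 4 * 6.257 = 25.028 A
Step 2: Q_cell = I^2 * R = 25.028^2 * 0.0139 = 8.707 W
Step 3: Q_total = 105 * 8.707 = 914.24 W
Step 4: m_dot = Q_total / (cp * dT) = 914.24 / (4186 * 10.05) = 0.02173 kg/s

0.02173 kg/s


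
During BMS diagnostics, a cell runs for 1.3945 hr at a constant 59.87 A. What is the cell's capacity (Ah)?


C = I * t = 59.87 * 1.3945 = 83.49 Ah

83.49 Ah


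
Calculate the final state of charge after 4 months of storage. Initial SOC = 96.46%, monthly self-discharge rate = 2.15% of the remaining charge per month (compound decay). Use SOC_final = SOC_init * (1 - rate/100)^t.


decay = (1 - 2.15/100)^4 = 0.91673
SOC_final = 96.46 * 0.91673 = 88.43%

88.43%


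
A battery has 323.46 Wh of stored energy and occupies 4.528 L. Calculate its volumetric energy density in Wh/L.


ED = E / V = 323.46 / 4.528 = 71.44 Wh/L

71.44 Wh/L


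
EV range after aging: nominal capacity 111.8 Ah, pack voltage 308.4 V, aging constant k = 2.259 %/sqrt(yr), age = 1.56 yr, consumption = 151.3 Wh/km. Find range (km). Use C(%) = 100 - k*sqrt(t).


Step 1: capacity retention = 100 - 2.259 * sqrt(1.56) = 100 - 2.259 * 1.249 = 97.179%
Step 2: C_now = 111.8 * 97.179/100 = 108.65 Ah
Step 3: E_pack = V * C_now = 308.4 * 108.65 = 33508 Wh
Step 4: range = E_pack / consumption = 33508 / 151.3 = 221.5 km

221.5 km


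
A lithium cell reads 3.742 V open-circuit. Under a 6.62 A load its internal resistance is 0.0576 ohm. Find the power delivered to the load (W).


Step 1: V_terminal = OCV - I*R = 3.742 - 6.62 * 0.0576 = 3.3607 V
Step 2: P_out = V_terminal * I = 3.3607 * 6.62 = 22.25 W

22.25 W


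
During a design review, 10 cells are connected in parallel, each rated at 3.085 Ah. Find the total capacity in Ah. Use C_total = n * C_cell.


Parallel capacities add: 10 * 3.085 Ah = 30.85 Ah

30.85 Ah


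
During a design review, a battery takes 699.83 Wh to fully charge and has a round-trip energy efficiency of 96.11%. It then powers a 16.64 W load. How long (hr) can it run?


Step 1: E_discharge = eta/100 * E_charge = 96.11/100 * 699.83 = 672.61 Wh
Step 2: t = E_discharge / P = 672.61 / 16.64 = 40.42 hr

40.42 hr


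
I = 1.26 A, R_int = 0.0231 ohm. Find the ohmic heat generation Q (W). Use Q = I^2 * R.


I^2 = 1.5876
Q = 1.5876 * 0.0231 = 0.03667 W

0.03667 W


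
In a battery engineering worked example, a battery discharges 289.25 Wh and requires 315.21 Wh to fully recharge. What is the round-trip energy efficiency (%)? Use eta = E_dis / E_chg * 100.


Round-trip efficiency = 289.25/315.21 * 100% = 91.76%

91.76%


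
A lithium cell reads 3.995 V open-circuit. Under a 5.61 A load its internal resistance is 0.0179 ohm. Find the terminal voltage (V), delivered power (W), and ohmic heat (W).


Step 1: V_terminal = OCV - I*R = 3.995 - 5.61 * 0.0179 = 3.8946 V
Step 2: P_out = V_terminal * I = 3.8946 * 5.61 = 21.85 W
Step 3: Q = I^2 * R = 5.61^2 * 0.0179 = 0.5634 W

V=3.8946 V, P=21.85 W, Q=0.5634 W


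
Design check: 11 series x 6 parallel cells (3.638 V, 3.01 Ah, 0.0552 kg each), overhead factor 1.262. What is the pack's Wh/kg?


Step 1: V_pack = 11 * 3.638 = 40.018 V
Step 2: C_pack = 6 * 3.01 = 18.06 Ah
Step 3: E_pack = V_pack * C_pack = 40.018 * 18.06 = 722.73 Wh
Step 4: m_pack = 11 * 6 * 0.0552 * 1.262 = 4.5977 kg
Step 5: ED = E_pack / m_pack = 722.73 / 4.5977 = 157.2 Wh/kg

157.2 Wh/kg


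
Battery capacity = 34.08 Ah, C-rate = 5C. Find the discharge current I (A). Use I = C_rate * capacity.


I = C_rate * capacity = 5 * 34.08 = 170.4 A

170.4 A


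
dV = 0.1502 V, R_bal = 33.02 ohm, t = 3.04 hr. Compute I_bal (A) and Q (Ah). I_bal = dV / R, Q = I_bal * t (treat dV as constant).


I_bal = dV / R = 0.1502 / 33.02 = 0.0045488 A
Q = I_bal * t = 0.0045488 * 3.04 = 0.01383 Ah

I=0.0045488 A, Q=0.01383 Ah


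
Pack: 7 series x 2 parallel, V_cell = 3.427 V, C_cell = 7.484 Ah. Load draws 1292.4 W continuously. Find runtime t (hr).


Step 1: E_pack = Ns * V_cell * Np * C_cell = 7 * 3.427 * 2 * 7.484 = 359.07 Wh
Step 2: t = E_pack / P = 359.07 / 1292.4 = 0.2778 hr

0.2778 hr


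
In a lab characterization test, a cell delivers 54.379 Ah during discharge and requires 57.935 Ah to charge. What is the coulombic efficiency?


eta_c = Q_dis / Q_chg * 100 = 54.379 / 57.935 * 100 = 93.86%

93.86%


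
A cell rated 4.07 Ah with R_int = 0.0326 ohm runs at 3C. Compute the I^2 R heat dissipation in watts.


Step 1: I = C_rate * capacity = 3 * 4.07 = 12.21 A
Step 2: Q = I^2 * R = 12.21^2 * 0.0326 = 149.08 * 0.0326 = 4.860 W

4.860 W


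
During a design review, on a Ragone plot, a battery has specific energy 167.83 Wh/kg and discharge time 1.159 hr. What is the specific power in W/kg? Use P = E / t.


Specific power = 167.83 Wh/kg / 1.159 hr = 144.8 W/kg

144.8 W/kg


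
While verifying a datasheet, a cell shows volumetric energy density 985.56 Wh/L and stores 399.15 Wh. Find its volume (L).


V = E / ED = 399.15 / 985.56 = 0.4050 L

0.4050 L


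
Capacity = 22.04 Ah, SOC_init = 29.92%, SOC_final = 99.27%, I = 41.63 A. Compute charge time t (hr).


Step 1: dSOC = 99.27% - 29.92% = 69.35%
Step 2: delta_Ah = 22.04 * 69.35 / 100 = 15.285 Ah
Step 3: t = 15.285 / 41.63 = 0.3672 hr

0.3672 hr


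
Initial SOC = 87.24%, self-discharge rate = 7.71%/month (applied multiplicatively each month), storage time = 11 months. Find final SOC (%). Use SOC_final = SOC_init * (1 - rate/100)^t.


Monthly retention factor = 1 - 7.71/100 = 0.9229
Over 11 months: factor^11 = 0.41371
SOC_final = 87.24 * 0.41371 = 36.09%

36.09%


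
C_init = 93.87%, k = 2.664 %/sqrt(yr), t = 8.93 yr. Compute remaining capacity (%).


sqrt(t) = sqrt(8.93) = 2.9883
C_final = 93.87 - 2.664 * 2.9883 = 85.91%

85.91%


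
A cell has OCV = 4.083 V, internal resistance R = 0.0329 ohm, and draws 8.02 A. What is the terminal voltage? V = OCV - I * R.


IR drop = 8.02 * 0.0329 = 0.26386 V
V = 4.083 - 0.26386 = 3.819 V

3.819 V


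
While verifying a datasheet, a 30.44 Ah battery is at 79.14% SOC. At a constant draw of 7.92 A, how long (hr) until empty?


Step 1: remaining = SOC/100 * C_total = 79.14/100 * 30.44 = 24.09 Ah
Step 2: t = remaining / I = 24.09 / 7.92 = 3.042 hr

3.042 hr


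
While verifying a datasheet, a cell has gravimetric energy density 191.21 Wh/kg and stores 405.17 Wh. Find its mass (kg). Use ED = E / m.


m = E / ED = 405.17 / 191.21 = 2.119 kg

2.119 kg


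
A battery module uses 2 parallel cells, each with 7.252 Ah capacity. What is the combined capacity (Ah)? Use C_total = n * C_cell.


C_total = 2 * 7.252 = 14.504 Ah

14.504 Ah


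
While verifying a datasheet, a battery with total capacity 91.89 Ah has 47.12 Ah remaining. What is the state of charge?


SOC% = 47.12 / 91.89 * 100 = 51.28%

51.28%


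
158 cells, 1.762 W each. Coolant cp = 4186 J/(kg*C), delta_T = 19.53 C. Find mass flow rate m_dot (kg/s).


Q_total = 158 * 1.762 = 278.4 W
m_dot = Q_total / (cp * dT) = 278.4 / (4186 * 19.53) = 0.003405 kg/s

0.003405 kg/s


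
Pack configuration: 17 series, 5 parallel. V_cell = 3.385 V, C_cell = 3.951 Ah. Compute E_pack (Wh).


V_pack = 17 * 3.385 = 57.545 V
C_pack = 5 * 3.951 = 19.755 Ah
E = V_pack * C_pack = 57.545 * 19.755 = 1137 Wh

1137 Wh


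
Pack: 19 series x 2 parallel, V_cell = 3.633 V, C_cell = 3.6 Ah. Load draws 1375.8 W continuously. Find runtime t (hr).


Step 1: E_pack = Ns * V_cell * Np * C_cell = 19 * 3.633 * 2 * 3.6 = 496.99 Wh
Step 2: t = E_pack / P = 496.99 / 1375.8 = 0.3612 hr

0.3612 hr


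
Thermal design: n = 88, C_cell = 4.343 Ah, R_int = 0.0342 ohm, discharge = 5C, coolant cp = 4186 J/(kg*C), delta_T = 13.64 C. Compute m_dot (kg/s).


Step 1: I = 5 * 4.343 = 21.715 A
Step 2: Q_cell = I^2 * R = 21.715^2 * 0.0342 = 16.127 W
Step 3: Q_total = 88 * 16.127 = 1419.2 W
Step 4: m_dot = Q_total / (cp * dT) = 1419.2 / (4186 * 13.64) = 0.02486 kg/s

0.02486 kg/s


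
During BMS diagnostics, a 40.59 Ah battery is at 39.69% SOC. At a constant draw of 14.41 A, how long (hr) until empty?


Step 1: remaining = SOC/100 * C_total = 39.69/100 * 40.59 = 16.11 Ah
Step 2: t = remaining / I = 16.11 / 14.41 = 1.118 hr

1.118 hr


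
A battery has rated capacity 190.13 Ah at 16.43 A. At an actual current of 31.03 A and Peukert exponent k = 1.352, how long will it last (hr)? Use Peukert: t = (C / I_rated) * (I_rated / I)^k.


Step 1: t_rated = C / I_rated = 190.13 / 16.43 = 11.572 hr
Step 2: ratio = 16.43 / 31.03 = 0.52949
Step 3: ratio^k = 0.52949^1.352 = 0.42331
Step 4: t = t_rated * ratio^k = 11.572 * 0.42331 = 4.899 hr

4.899 hr


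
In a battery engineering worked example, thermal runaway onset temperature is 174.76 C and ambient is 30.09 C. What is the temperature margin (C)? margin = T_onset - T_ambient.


Safety margin = 174.76 C - 30.09 C = 144.67 C

144.67 C


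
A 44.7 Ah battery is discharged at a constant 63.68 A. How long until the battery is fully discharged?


Runtime = 44.7 Ah / 63.68 A = 0.7019 hr

0.7019 hr


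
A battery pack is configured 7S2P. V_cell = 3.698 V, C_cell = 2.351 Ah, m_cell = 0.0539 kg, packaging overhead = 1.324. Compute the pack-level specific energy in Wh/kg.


Step 1: V_pack = 7 * 3.698 = 25.886 V
Step 2: C_pack = 2 * 2.351 = 4.702 Ah
Step 3: E_pack = V_pack * C_pack = 25.886 * 4.702 = 121.72 Wh
Step 4: m_pack = 7 * 2 * 0.0539 * 1.324 = 0.99909 kg
Step 5: ED = E_pack / m_pack = 121.72 / 0.99909 = 121.8 Wh/kg

121.8 Wh/kg


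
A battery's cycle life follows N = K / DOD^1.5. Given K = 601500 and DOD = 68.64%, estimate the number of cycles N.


Step 1: DOD^1.5 = 68.64^1.5 = 568.68
Step 2: N = 601500 / 568.68 = 1058 cycles

1058 cycles


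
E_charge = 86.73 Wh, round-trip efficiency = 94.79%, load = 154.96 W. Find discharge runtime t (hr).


Step 1: E_discharge = eta/100 * E_charge = 94.79/100 * 86.73 = 82.211 Wh
Step 2: t = E_discharge / P = 82.211 / 154.96 = 0.5305 hr

0.5305 hr


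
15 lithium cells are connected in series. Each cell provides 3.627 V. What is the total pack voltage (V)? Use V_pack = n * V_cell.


Series voltages add: 15 * 3.627 V = 54.405 V

54.405 V


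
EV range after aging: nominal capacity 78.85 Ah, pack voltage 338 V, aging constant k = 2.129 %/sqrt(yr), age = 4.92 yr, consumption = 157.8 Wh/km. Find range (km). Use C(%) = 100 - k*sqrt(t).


Step 1: capacity retention = 100 - 2.129 * sqrt(4.92) = 100 - 2.129 * 2.2181 = 95.278%
Step 2: C_now = 78.85 * 95.278/100 = 75.127 Ah
Step 3: E_pack = V * C_now = 338 * 75.127 = 25393 Wh
Step 4: range = E_pack / consumption = 25393 / 157.8 = 160.9 km

160.9 km


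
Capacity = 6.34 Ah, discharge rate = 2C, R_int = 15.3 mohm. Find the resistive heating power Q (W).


Convert: R = 15.3 mohm = 0.0153 ohm
Step 1: I = C_rate * capacity = 2 * 6.34 = 12.68 A
Step 2: Q = I^2 * R = 12.68^2 * 0.0153 = 160.78 * 0.0153 = 2.460 W

2.460 W


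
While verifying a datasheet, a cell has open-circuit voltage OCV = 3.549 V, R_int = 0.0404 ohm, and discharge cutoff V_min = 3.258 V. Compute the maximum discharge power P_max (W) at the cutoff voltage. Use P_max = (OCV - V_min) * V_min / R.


P_max = (OCV - V_min) * V_min / R = (3.549 - 3.258) * 3.258 / 0.0404 = 0.291 * 3.258 / 0.0404 = 23.47 W

23.47 W


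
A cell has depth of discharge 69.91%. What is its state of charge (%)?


SOC = 100 - DOD = 100 - 69.91 = 30.09%

30.09%


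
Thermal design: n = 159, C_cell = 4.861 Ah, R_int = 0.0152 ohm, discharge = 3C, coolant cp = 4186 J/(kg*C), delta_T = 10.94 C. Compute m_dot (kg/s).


Step 1: I = 3 * 4.861 = 14.583 A
Step 2: Q_cell = I^2 * R = 14.583^2 * 0.0152 = 3.2325 W
Step 3: Q_total = 159 * 3.2325 = 513.97 W
Step 4: m_dot = Q_total / (cp * dT) = 513.97 / (4186 * 10.94) = 0.01122 kg/s

0.01122 kg/s


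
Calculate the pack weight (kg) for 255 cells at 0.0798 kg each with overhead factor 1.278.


m_pack = n * m_cell * overhead = 255 * 0.0798 * 1.278 = 26.01 kg

26.01 kg


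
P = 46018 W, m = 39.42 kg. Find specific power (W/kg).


SP = P / m = 46018 / 39.42 = 1167 W/kg

1167 W/kg


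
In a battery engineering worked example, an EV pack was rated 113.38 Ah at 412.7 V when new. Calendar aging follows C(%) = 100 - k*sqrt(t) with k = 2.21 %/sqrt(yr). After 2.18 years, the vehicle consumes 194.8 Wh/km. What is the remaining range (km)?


Step 1: capacity retention = 100 - 2.21 * sqrt(2.18) = 100 - 2.21 * 1.4765 = 96.737%
Step 2: C_now = 113.38 * 96.737/100 = 109.68 Ah
Step 3: E_pack = V * C_now = 412.7 * 109.68 = 45265 Wh
Step 4: range = E_pack / consumption = 45265 / 194.8 = 232.4 km

232.4 km


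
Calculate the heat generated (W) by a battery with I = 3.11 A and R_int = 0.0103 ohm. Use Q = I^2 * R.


Q = I^2 * R = 3.11^2 * 0.0103 = 0.09962 W

0.09962 W


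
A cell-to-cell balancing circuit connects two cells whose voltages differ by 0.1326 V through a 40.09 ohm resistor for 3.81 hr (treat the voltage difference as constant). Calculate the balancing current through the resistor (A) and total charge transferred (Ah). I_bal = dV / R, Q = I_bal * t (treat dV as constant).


First, Ohm's law: I_bal = 0.1326 V / 40.09 ohm = 0.0033076 A
Then Q = I * t = 0.0033076 A * 3.81 hr = 0.01260 Ah

I=0.0033076 A, Q=0.01260 Ah


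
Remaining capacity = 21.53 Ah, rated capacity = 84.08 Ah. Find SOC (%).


SOC = (remaining / total) * 100 = (21.53 / 84.08) * 100 = 25.61%

25.61%


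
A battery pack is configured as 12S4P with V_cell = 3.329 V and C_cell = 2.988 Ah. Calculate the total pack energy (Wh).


V_pack = 12 * 3.329 = 39.948 V
C_pack = 4 * 2.988 = 11.952 Ah
E = V_pack * C_pack = 39.948 * 11.952 = 477.5 Wh

477.5 Wh


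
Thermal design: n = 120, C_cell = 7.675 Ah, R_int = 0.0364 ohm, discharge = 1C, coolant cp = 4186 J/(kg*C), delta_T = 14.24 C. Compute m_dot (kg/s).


Step 1: I = 1 * 7.675 = 7.675 A
Step 2: Q_cell = I^2 * R = 7.675^2 * 0.0364 = 2.1442 W
Step 3: Q_total = 120 * 2.1442 = 257.3 W
Step 4: m_dot = Q_total / (cp * dT) = 257.3 / (4186 * 14.24) = 0.004316 kg/s

0.004316 kg/s


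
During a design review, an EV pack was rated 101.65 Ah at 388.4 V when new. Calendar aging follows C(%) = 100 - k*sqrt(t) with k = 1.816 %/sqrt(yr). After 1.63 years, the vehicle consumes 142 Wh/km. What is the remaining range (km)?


Step 1: capacity retention = 100 - 1.816 * sqrt(1.63) = 100 - 1.816 * 1.2767 = 97.682%
Step 2: C_now = 101.65 * 97.682/100 = 99.294 Ah
Step 3: E_pack = V * C_now = 388.4 * 99.294 = 38566 Wh
Step 4: range = E_pack / consumption = 38566 / 142 = 271.6 km

271.6 km


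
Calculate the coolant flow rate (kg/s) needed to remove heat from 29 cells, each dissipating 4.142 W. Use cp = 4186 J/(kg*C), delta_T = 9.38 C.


Step 1: Total heat Q = 29 * 4.142 W = 120.12 W
Step 2: denom = cp * dT = 4186 * 9.38 = 39265
Step 3: m_dot = 120.12 / 39265 = 0.003059 kg/s

0.003059 kg/s


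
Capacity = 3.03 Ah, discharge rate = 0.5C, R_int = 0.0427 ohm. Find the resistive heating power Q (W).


Step 1: I = C_rate * capacity = 0.5 * 3.03 = 1.515 A
Step 2: Q = I^2 * R = 1.515^2 * 0.0427 = 2.2952 * 0.0427 = 0.09801 W

0.09801 W


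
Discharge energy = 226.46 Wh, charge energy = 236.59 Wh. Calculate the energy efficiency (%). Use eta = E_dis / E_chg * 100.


eta_e = E_dis / E_chg * 100 = 226.46 / 236.59 * 100 = 95.72%

95.72%


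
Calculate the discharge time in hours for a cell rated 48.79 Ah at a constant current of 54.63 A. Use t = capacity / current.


t = capacity / current = 48.79 / 54.63 = 0.8931 hr

0.8931 hr


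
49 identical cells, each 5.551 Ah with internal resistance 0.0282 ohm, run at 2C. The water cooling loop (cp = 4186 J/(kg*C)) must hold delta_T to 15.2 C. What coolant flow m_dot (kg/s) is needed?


Step 1: I = 2 * 5.551 = 11.102 A
Step 2: Q_cell = I^2 * R = 11.102^2 * 0.0282 = 3.4758 W
Step 3: Q_total = 49 * 3.4758 = 170.31 W
Step 4: m_dot = Q_total / (cp * dT) = 170.31 / (4186 * 15.2) = 0.002677 kg/s

0.002677 kg/s


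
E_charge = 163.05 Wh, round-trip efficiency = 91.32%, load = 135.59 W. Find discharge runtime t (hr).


Step 1: E_discharge = eta/100 * E_charge = 91.32/100 * 163.05 = 148.9 Wh
Step 2: t = E_discharge / P = 148.9 / 135.59 = 1.098 hr

1.098 hr


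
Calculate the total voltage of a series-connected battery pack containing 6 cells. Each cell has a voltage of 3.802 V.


With 6 cells in series at 3.802 V each, V_pack = 22.812 V

22.812 V


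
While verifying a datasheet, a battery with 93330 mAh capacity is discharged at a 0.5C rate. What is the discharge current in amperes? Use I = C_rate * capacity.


Convert: capacity = 93330 mAh = 93.33 Ah
I = C_rate * capacity = 0.5 * 93.33 = 46.665 A

46.665 A


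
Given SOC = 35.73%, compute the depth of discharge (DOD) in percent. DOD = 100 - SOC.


DOD = 100 - SOC = 100 - 35.73 = 64.27%

64.27%


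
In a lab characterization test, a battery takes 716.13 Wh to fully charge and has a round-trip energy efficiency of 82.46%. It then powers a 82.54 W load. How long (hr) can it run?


Step 1: E_discharge = eta/100 * E_charge = 82.46/100 * 716.13 = 590.52 Wh
Step 2: t = E_discharge / P = 590.52 / 82.54 = 7.154 hr

7.154 hr


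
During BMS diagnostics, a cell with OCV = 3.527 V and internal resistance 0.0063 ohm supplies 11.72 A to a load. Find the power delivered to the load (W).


Step 1: V_terminal = OCV - I*R = 3.527 - 11.72 * 0.0063 = 3.4532 V
Step 2: P_out = V_terminal * I = 3.4532 * 11.72 = 40.47 W

40.47 W


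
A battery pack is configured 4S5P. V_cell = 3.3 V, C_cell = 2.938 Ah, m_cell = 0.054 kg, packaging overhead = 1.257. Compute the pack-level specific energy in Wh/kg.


Step 1: V_pack = 4 * 3.3 = 13.2 V
Step 2: C_pack = 5 * 2.938 = 14.69 Ah
Step 3: E_pack = V_pack * C_pack = 13.2 * 14.69 = 193.91 Wh
Step 4: m_pack = 4 * 5 * 0.054 * 1.257 = 1.3576 kg
Step 5: ED = E_pack / m_pack = 193.91 / 1.3576 = 142.8 Wh/kg

142.8 Wh/kg


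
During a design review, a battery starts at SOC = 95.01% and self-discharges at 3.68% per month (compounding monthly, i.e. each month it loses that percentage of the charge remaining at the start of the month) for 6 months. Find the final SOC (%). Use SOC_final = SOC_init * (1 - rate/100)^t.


decay = (1 - 3.68/100)^6 = 0.79854
SOC_final = 95.01 * 0.79854 = 75.87%

75.87%


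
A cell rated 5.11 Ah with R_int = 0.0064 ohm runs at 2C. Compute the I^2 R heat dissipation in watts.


Step 1: I = C_rate * capacity = 2 * 5.11 = 10.22 A
Step 2: Q = I^2 * R = 10.22^2 * 0.0064 = 104.45 * 0.0064 = 0.6685 W

0.6685 W


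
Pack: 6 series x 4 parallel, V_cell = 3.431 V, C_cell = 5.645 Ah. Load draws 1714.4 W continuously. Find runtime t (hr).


Step 1: E_pack = Ns * V_cell * Np * C_cell = 6 * 3.431 * 4 * 5.645 = 464.83 Wh
Step 2: t = E_pack / P = 464.83 / 1714.4 = 0.2711 hr

0.2711 hr
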